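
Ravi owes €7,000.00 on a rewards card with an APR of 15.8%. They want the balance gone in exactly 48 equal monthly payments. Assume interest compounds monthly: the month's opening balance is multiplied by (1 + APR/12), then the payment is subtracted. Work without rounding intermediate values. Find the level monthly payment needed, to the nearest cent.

€197.67

Monthly rate r = 15.8%/12 = 1.31667% = 0.0131667.
Level-payment amortization: P = B₀·r / (1 − (1+r)^(−n)) = 7000.00·0.0131667 / (1 − 1.01317^(−48)).
Denominator 1 − (1+r)^(−48) = 0.466275504.
P = 92.1667 / 0.466275504 ≈ 197.67.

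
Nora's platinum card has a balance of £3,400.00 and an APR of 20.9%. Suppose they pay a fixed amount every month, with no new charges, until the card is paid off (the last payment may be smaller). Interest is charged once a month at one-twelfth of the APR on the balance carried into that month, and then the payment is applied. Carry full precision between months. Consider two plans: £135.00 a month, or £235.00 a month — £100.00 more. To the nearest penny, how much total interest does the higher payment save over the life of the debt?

£562.92

Monthly rate r = 20.9%/12 = 1.74167% = 0.0174167.
At £135.00/mo: n = ⌈−ln(1 − rB₀/P)/ln(1+r)⌉ = 34 payments (last £59.66); total interest = total paid − £3,400.00 = £1,114.66.
At £235.00/mo: 17 payments (last £191.74); total interest £551.74.
Interest saved = £1,114.66 − £551.74 = £562.92.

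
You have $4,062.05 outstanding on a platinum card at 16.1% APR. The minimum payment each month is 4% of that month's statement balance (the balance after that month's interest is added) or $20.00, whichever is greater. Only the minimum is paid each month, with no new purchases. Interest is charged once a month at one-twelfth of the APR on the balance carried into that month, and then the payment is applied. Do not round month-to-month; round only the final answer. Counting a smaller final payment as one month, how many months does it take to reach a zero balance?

Monthly rate r = 16.1%/12 = 1.34167% = 0.0134167.
While 4% of the post-interest balance exceeds $20.00, each month B ← (B·(1+r))·(1 − 0.04), i.e. B shrinks by the factor (1+r)·0.96 = 0.97288.
This holds for months 1–77. Entering month 78 the balance is $489.00; 4% of the post-interest balance is now below $20.00, so the flat $20.00 minimum applies from here.
From month 78 a fixed $20.00 at rate r clears $489.00 in 30 more payments. Total: 77 + 30 = 107 months.

107 months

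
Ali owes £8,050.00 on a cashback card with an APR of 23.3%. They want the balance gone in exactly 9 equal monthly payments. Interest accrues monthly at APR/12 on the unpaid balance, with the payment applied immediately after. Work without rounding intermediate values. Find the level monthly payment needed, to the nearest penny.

Monthly rate r = 23.3%/12 = 1.94167% = 0.0194167.
Level-payment amortization: P = B₀·r / (1 − (1+r)^(−n)) = 8050.00·0.0194167 / (1 − 1.01942^(−9)).
Denominator 1 − (1+r)^(−9) = 0.158925564.
P = 156.304 / 0.158925564 ≈ 983.51.

£983.51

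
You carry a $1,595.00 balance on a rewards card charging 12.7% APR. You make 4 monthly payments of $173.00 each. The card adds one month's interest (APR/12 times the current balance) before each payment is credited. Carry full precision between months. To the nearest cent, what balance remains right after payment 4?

Monthly rate r = 12.7%/12 = 1.05833% = 0.0105833.
Each month: B ← B·(1+r) − $173.00.
Month 1: interest $16.88; balance after payment $1,438.88.
Month 2: interest $15.23; balance after payment $1,281.11.
Month 3: interest $13.56; balance after payment $1,121.67.
Month 4: interest $11.87; balance after payment $960.54.

$960.54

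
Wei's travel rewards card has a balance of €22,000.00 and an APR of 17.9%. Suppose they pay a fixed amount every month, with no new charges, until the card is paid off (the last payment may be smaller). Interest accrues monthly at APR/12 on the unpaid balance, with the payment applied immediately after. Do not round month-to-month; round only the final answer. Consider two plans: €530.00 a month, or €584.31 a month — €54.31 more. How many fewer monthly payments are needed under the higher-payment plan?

10 fewer payments

Monthly rate r = 17.9%/12 = 1.49167% = 0.0149167.
At €530.00/mo: n = ⌈−ln(1 − rB₀/P)/ln(1+r)⌉ = 66 payments (last €108.44); total interest = total paid − €22,000.00 = €12,558.44.
At €584.31/mo: 56 payments (last €408.82); total interest €10,545.87.
Payments saved = 66 − 56 = 10.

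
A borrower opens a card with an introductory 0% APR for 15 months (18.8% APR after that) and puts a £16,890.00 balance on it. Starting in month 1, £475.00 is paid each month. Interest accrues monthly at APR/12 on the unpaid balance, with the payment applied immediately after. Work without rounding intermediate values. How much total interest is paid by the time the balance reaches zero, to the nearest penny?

Promo months 1–15 at r₀ = 0%/12 = 0; months 16+ at r₁ = 18.8%/12 = 0.0156667.
After month 15 (no interest yet): B = £16,890.00 − 15·£475.00 = £9,765.00.
Then at r₁ with £475.00/mo: n₂ = −ln(1 − r₁·B/P)/ln(1+r₁) ≈ 25.01 → 26 more payments.
Total paid = 40·£475.00 + £2.66 = £19,002.66; interest = £19,002.66 − £16,890.00 = £2,112.66.

£2,112.66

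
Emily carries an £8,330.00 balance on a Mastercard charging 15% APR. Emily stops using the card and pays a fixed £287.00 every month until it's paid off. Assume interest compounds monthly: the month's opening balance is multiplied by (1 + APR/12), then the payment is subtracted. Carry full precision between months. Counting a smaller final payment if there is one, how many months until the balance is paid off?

Monthly rate r = 15%/12 = 1.25% = 0.0125.
Recurrence: B ← B·(1+r) − £287.00.
Month 1: interest £104.12; balance after payment £8,147.12.
Month 2: interest £101.84; balance after payment £7,961.96.
Closed form: n = −ln(1 − rB₀/P)/ln(1+r) = −ln(0.6372)/ln(1.0125) ≈ 36.279, so the balance reaches zero during payment 37.

37 payments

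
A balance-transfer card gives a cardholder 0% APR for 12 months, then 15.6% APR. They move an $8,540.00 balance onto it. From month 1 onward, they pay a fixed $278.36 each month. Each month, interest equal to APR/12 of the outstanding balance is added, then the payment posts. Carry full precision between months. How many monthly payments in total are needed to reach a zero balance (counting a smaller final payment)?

Promo months 1–12 at r₀ = 0%/12 = 0; months 13+ at r₁ = 15.6%/12 = 0.013.
After month 12 (no interest yet): B = $8,540.00 − 12·$278.36 = $5,199.68.
Then at r₁ with $278.36/mo: n₂ = −ln(1 − r₁·B/P)/ln(1+r₁) ≈ 21.54 → 22 more payments.

34 payments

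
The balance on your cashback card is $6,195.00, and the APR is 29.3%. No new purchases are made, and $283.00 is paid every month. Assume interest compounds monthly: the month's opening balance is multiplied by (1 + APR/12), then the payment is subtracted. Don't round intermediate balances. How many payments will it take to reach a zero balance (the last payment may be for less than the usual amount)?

32 months

Monthly rate r = 29.3%/12 = 2.44167% = 0.0244167.
Recurrence: B ← B·(1+r) − $283.00.
Month 1: interest $151.26; balance after payment $6,063.26.
Month 2: interest $148.04; balance after payment $5,928.31.
Closed form: n = −ln(1 − rB₀/P)/ln(1+r) = −ln(0.46551)/ln(1.02442) ≈ 31.697, so the balance reaches zero during payment 32.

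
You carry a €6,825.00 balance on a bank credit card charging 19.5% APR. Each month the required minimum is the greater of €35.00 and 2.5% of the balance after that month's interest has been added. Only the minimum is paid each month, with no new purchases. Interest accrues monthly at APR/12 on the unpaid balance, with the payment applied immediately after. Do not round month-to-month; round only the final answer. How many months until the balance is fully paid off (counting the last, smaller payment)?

238 months

Monthly rate r = 19.5%/12 = 1.625% = 0.01625.
While 2.5% of the post-interest balance exceeds €35.00, each month B ← (B·(1+r))·(1 − 0.025), i.e. B shrinks by the factor (1+r)·0.975 = 0.99084.
This holds for months 1–174. Entering month 175 the balance is €1,377.22; 2.5% of the post-interest balance is now below €35.00, so the flat €35.00 minimum applies from here.
From month 175 a fixed €35.00 at rate r clears €1,377.22 in 64 more payments. Total: 174 + 64 = 238 months.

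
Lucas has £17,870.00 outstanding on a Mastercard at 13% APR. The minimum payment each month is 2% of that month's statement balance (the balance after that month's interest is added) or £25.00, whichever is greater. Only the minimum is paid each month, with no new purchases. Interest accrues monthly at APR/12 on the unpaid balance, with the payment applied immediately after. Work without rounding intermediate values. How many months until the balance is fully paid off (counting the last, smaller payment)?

355 months

Monthly rate r = 13%/12 = 1.08333% = 0.0108333.
While 2% of the post-interest balance exceeds £25.00, each month B ← (B·(1+r))·(1 − 0.02), i.e. B shrinks by the factor (1+r)·0.98 = 0.99062.
This holds for months 1–284. Entering month 285 the balance is £1,228.35; 2% of the post-interest balance is now below £25.00, so the flat £25.00 minimum applies from here.
From month 285 a fixed £25.00 at rate r clears £1,228.35 in 71 more payments. Total: 284 + 71 = 355 months.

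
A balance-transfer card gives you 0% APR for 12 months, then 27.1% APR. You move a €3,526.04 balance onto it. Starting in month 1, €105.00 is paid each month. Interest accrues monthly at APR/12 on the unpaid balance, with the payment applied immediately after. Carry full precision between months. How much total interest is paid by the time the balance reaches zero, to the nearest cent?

€875.84

Promo months 1–12 at r₀ = 0%/12 = 0; months 13+ at r₁ = 27.1%/12 = 0.0225833.
After month 12 (no interest yet): B = €3,526.04 − 12·€105.00 = €2,266.04.
Then at r₁ with €105.00/mo: n₂ = −ln(1 − r₁·B/P)/ln(1+r₁) ≈ 29.92 → 30 more payments.
Total paid = 41·€105.00 + €96.88 = €4,401.88; interest = €4,401.88 − €3,526.04 = €875.84.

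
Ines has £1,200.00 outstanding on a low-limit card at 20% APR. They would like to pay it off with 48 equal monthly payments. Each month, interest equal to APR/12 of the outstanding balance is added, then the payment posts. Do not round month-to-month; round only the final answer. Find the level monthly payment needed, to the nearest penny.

Monthly rate r = 20%/12 = 1.66667% = 0.0166667.
Level-payment amortization: P = B₀·r / (1 − (1+r)^(−n)) = 1200.00·0.0166667 / (1 − 1.01667^(−48)).
Denominator 1 − (1+r)^(−48) = 0.547698594.
P = 20 / 0.547698594 ≈ 36.52.

£36.52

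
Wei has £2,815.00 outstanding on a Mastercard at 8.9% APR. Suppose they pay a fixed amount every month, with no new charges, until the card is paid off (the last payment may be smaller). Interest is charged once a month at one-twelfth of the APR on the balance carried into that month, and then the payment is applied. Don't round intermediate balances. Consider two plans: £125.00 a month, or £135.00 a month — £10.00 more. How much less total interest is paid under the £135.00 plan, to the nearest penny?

£22.04

Monthly rate r = 8.9%/12 = 0.741667% = 0.00741667.
At £125.00/mo: n = ⌈−ln(1 − rB₀/P)/ln(1+r)⌉ = 25 payments (last £91.55); total interest = total paid − £2,815.00 = £276.55.
At £135.00/mo: 23 payments (last £99.51); total interest £254.51.
Interest saved = £276.55 − £254.51 = £22.04.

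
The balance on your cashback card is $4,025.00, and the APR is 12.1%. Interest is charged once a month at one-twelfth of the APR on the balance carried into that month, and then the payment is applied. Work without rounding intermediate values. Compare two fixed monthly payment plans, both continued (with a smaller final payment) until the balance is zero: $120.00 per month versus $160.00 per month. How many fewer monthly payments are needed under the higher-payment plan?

12 fewer payments

Monthly rate r = 12.1%/12 = 1.00833% = 0.0100833.
At $120.00/mo: n = ⌈−ln(1 − rB₀/P)/ln(1+r)⌉ = 42 payments (last $17.58); total interest = total paid − $4,025.00 = $912.58.
At $160.00/mo: 30 payments (last $25.95); total interest $640.95.
Payments saved = 42 − 30 = 12.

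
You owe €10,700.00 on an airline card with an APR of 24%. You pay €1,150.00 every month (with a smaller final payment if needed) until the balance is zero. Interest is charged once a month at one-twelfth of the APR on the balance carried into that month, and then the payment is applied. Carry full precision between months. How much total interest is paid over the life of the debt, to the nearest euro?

€1,260

Monthly rate r = 24%/12 = 2% = 0.02.
Payoff takes n = ⌈−ln(1 − rB₀/P)/ln(1+r)⌉ = ⌈10.398⌉ = 11 payments; the last is €460.08.
Total paid = 10·€1,150.00 + €460.08 = €11,960.08.
Total interest = total paid − principal = €11,960.08 − €10,700.00 = €1,260.08.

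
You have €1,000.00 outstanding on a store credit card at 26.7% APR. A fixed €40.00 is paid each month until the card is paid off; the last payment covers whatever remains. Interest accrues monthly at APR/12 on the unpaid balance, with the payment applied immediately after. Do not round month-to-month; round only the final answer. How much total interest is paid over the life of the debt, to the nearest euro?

Monthly rate r = 26.7%/12 = 2.225% = 0.02225.
Payoff takes n = ⌈−ln(1 − rB₀/P)/ln(1+r)⌉ = ⌈36.921⌉ = 37 payments; the last is €36.89.
Total paid = 36·€40.00 + €36.89 = €1,476.89.
Total interest = total paid − principal = €1,476.89 − €1,000.00 = €476.89.

€477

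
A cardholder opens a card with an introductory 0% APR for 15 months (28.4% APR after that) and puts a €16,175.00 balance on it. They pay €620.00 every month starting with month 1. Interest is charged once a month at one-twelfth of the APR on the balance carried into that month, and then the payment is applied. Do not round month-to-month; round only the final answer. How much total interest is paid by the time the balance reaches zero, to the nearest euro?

Promo months 1–15 at r₀ = 0%/12 = 0; months 16+ at r₁ = 28.4%/12 = 0.0236667.
After month 15 (no interest yet): B = €16,175.00 − 15·€620.00 = €6,875.00.
Then at r₁ with €620.00/mo: n₂ = −ln(1 − r₁·B/P)/ln(1+r₁) ≈ 13.01 → 14 more payments.
Total paid = 28·€620.00 + €8.46 = €17,368.46; interest = €17,368.46 − €16,175.00 = €1,193.46.

€1,193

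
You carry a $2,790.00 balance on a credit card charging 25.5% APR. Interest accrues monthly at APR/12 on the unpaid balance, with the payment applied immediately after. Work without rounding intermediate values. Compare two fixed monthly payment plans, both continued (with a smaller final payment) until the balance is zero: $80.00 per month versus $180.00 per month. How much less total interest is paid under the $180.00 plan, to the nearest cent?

Monthly rate r = 25.5%/12 = 2.125% = 0.02125.
At $80.00/mo: n = ⌈−ln(1 − rB₀/P)/ln(1+r)⌉ = 65 payments (last $21.23); total interest = total paid − $2,790.00 = $2,351.23.
At $180.00/mo: 20 payments (last $0.22); total interest $630.22.
Interest saved = $2,351.23 − $630.22 = $1,721.01.

$1,721.01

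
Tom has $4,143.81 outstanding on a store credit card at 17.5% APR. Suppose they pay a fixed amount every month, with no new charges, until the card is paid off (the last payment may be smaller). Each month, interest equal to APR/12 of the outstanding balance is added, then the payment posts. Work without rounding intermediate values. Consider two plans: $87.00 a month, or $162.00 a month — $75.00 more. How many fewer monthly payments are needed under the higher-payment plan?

Monthly rate r = 17.5%/12 = 1.45833% = 0.0145833.
At $87.00/mo: n = ⌈−ln(1 − rB₀/P)/ln(1+r)⌉ = 82 payments (last $80.73); total interest = total paid − $4,143.81 = $2,983.92.
At $162.00/mo: 33 payments (last $40.02); total interest $1,080.21.
Payments saved = 82 − 33 = 49.

49 fewer payments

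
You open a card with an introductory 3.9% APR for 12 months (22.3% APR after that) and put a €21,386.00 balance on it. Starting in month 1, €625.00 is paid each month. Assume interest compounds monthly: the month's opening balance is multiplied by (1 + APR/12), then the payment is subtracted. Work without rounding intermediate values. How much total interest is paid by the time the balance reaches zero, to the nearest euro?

€5,440

Promo months 1–12 at r₀ = 3.9%/12 = 0.00325; months 13+ at r₁ = 22.3%/12 = 0.0185833.
After month 12: iterate B ← B·(1+r₀) − €625.00 for 12 months → €14,599.60.
Then at r₁ with €625.00/mo: n₂ = −ln(1 − r₁·B/P)/ln(1+r₁) ≈ 30.92 → 31 more payments.
Total paid = 42·€625.00 + €575.61 = €26,825.61; interest = €26,825.61 − €21,386.00 = €5,439.61.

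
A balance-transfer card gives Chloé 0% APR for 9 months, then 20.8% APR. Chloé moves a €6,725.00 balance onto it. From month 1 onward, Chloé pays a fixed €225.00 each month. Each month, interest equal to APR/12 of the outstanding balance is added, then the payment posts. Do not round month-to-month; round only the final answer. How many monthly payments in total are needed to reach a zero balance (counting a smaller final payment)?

36 payments

Promo months 1–9 at r₀ = 0%/12 = 0; months 10+ at r₁ = 20.8%/12 = 0.0173333.
After month 9 (no interest yet): B = €6,725.00 − 9·€225.00 = €4,700.00.
Then at r₁ with €225.00/mo: n₂ = −ln(1 − r₁·B/P)/ln(1+r₁) ≈ 26.16 → 27 more payments.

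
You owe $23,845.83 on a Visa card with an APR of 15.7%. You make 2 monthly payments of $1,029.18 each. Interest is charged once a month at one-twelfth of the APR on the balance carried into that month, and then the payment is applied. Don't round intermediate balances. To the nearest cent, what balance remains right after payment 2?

$22,402.05

Monthly rate r = 15.7%/12 = 1.30833% = 0.0130833.
Each month: B ← B·(1+r) − $1,029.18.
Month 1: interest $311.98; balance after payment $23,128.63.
Month 2: interest $302.60; balance after payment $22,402.05.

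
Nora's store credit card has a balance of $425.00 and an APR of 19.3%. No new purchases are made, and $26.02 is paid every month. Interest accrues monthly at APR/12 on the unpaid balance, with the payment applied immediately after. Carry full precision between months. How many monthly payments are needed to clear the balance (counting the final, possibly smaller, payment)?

20 payments

Monthly rate r = 19.3%/12 = 1.60833% = 0.0160833.
Recurrence: B ← B·(1+r) − $26.02.
Month 1: interest $6.84; balance after payment $405.82.
Month 2: interest $6.53; balance after payment $386.32.
Closed form: n = −ln(1 − rB₀/P)/ln(1+r) = −ln(0.7373)/ln(1.01608) ≈ 19.101, so the balance reaches zero during payment 20.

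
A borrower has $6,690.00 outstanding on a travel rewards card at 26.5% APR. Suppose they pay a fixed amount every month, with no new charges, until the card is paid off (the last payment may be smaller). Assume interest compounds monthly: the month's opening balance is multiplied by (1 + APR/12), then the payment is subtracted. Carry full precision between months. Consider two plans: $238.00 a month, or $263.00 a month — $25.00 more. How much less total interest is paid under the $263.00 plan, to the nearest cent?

$631.56

Monthly rate r = 26.5%/12 = 2.20833% = 0.0220833.
At $238.00/mo: n = ⌈−ln(1 − rB₀/P)/ln(1+r)⌉ = 45 payments (last $92.75); total interest = total paid − $6,690.00 = $3,874.75.
At $263.00/mo: 38 payments (last $202.19); total interest $3,243.19.
Interest saved = $3,874.75 − $3,243.19 = $631.56.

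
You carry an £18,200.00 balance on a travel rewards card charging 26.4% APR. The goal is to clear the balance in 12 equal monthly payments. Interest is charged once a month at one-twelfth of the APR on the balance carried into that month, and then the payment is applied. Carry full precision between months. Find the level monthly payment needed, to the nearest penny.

£1,742.19

Monthly rate r = 26.4%/12 = 2.2% = 0.022.
Level-payment amortization: P = B₀·r / (1 − (1+r)^(−n)) = 18200.00·0.022 / (1 − 1.022^(−12)).
Denominator 1 − (1+r)^(−12) = 0.229825296.
P = 400.4 / 0.229825296 ≈ 1742.19.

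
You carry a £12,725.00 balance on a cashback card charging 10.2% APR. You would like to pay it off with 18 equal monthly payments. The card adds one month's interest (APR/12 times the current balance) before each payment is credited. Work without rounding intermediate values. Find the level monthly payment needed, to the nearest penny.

£765.40

Monthly rate r = 10.2%/12 = 0.85% = 0.0085.
Level-payment amortization: P = B₀·r / (1 − (1+r)^(−n)) = 12725.00·0.0085 / (1 − 1.0085^(−18)).
Denominator 1 − (1+r)^(−18) = 0.141315242.
P = 108.162 / 0.141315242 ≈ 765.40.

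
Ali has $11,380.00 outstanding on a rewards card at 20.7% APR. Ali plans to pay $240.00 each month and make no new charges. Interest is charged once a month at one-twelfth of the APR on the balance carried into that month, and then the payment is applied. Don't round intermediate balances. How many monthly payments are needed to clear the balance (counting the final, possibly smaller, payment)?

Monthly rate r = 20.7%/12 = 1.725% = 0.01725.
Recurrence: B ← B·(1+r) − $240.00.
Month 1: interest $196.30; balance after payment $11,336.31.
Month 2: interest $195.55; balance after payment $11,291.86.
Closed form: n = −ln(1 − rB₀/P)/ln(1+r) = −ln(0.18206)/ln(1.01725) ≈ 99.597, so the balance reaches zero during payment 100.

100 payments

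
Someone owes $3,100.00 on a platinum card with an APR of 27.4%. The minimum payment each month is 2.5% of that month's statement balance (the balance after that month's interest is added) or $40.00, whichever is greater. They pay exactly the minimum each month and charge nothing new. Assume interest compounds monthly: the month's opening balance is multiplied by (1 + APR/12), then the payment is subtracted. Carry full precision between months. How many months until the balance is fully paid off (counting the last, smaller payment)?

349 months

Monthly rate r = 27.4%/12 = 2.28333% = 0.0228333.
While 2.5% of the post-interest balance exceeds $40.00, each month B ← (B·(1+r))·(1 − 0.025), i.e. B shrinks by the factor (1+r)·0.975 = 0.99726.
This holds for months 1–250. Entering month 251 the balance is $1,562.19; 2.5% of the post-interest balance is now below $40.00, so the flat $40.00 minimum applies from here.
From month 251 a fixed $40.00 at rate r clears $1,562.19 in 99 more payments. Total: 250 + 99 = 349 months.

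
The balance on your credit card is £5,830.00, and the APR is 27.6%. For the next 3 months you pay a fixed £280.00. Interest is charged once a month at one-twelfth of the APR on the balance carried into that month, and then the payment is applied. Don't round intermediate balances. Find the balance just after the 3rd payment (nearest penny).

Monthly rate r = 27.6%/12 = 2.3% = 0.023.
Each month: B ← B·(1+r) − £280.00.
Month 1: interest £134.09; balance after payment £5,684.09.
Month 2: interest £130.73; balance after payment £5,534.82.
Month 3: interest £127.30; balance after payment £5,382.13.

£5,382.13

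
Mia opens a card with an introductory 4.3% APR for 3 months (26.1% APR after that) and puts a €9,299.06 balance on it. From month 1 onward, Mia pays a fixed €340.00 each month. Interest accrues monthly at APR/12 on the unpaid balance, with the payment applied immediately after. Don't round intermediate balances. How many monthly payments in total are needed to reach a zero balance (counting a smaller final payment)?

Promo months 1–3 at r₀ = 4.3%/12 = 0.00358333; months 4+ at r₁ = 26.1%/12 = 0.02175.
After month 3: iterate B ← B·(1+r₀) − €340.00 for 3 months → €8,375.72.
Then at r₁ with €340.00/mo: n₂ = −ln(1 − r₁·B/P)/ln(1+r₁) ≈ 35.67 → 36 more payments.

39 months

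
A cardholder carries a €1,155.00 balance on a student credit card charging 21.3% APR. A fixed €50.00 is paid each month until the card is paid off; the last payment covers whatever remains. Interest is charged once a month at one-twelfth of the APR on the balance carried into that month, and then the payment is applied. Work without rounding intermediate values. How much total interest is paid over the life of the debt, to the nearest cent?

Monthly rate r = 21.3%/12 = 1.775% = 0.01775.
Payoff takes n = ⌈−ln(1 − rB₀/P)/ln(1+r)⌉ = ⌈29.991⌉ = 30 payments; the last is €49.57.
Total paid = 29·€50.00 + €49.57 = €1,499.57.
Total interest = total paid − principal = €1,499.57 − €1,155.00 = €344.57.

€344.57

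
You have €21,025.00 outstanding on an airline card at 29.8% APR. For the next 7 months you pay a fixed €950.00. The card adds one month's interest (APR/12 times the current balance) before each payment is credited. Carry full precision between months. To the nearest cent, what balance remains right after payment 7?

€17,797.24

Monthly rate r = 29.8%/12 = 2.48333% = 0.0248333.
Each month: B ← B·(1+r) − €950.00.
Month 1: interest €522.12; balance after payment €20,597.12.
Month 2: interest €511.50; balance after payment €20,158.62.
Month 3: interest €500.61; balance after payment €19,709.22.
Month 4: interest €489.45; balance after payment €19,248.67.
Month 5: interest €478.01; balance after payment €18,776.68.
Month 6: interest €466.29; balance after payment €18,292.96.
Month 7: interest €454.28; balance after payment €17,797.24.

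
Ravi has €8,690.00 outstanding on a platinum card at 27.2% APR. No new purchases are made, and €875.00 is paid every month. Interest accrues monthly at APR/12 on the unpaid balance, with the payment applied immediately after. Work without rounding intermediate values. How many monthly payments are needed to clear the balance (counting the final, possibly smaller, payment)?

12 payments

Monthly rate r = 27.2%/12 = 2.26667% = 0.0226667.
Recurrence: B ← B·(1+r) − €875.00.
Month 1: interest €196.97; balance after payment €8,011.97.
Month 2: interest €181.60; balance after payment €7,318.58.
Closed form: n = −ln(1 − rB₀/P)/ln(1+r) = −ln(0.77489)/ln(1.02267) ≈ 11.379, so the balance reaches zero during payment 12.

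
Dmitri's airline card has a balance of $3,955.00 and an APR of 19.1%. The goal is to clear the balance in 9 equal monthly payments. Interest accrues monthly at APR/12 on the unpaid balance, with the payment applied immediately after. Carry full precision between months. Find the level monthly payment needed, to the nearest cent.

$475.15

Monthly rate r = 19.1%/12 = 1.59167% = 0.0159167.
Level-payment amortization: P = B₀·r / (1 − (1+r)^(−n)) = 3955.00·0.0159167 / (1 − 1.01592^(−9)).
Denominator 1 − (1+r)^(−9) = 0.13248452.
P = 62.9504 / 0.13248452 ≈ 475.15.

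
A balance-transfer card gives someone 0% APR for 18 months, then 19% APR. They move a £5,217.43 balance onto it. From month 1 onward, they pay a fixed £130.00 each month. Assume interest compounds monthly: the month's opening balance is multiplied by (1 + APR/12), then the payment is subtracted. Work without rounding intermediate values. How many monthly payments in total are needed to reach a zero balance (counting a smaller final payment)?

Promo months 1–18 at r₀ = 0%/12 = 0; months 19+ at r₁ = 19%/12 = 0.0158333.
After month 18 (no interest yet): B = £5,217.43 − 18·£130.00 = £2,877.43.
Then at r₁ with £130.00/mo: n₂ = −ln(1 − r₁·B/P)/ln(1+r₁) ≈ 27.47 → 28 more payments.

46 months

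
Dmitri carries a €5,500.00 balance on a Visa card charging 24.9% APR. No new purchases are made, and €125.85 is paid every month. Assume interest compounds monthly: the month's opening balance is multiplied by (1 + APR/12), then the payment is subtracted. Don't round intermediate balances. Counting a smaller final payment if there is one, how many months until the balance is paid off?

Monthly rate r = 24.9%/12 = 2.075% = 0.02075.
Recurrence: B ← B·(1+r) − €125.85.
Month 1: interest €114.12; balance after payment €5,488.27.
Month 2: interest €113.88; balance after payment €5,476.31.
Closed form: n = −ln(1 − rB₀/P)/ln(1+r) = −ln(0.093166)/ln(1.02075) ≈ 115.562, so the balance reaches zero during payment 116.

116 payments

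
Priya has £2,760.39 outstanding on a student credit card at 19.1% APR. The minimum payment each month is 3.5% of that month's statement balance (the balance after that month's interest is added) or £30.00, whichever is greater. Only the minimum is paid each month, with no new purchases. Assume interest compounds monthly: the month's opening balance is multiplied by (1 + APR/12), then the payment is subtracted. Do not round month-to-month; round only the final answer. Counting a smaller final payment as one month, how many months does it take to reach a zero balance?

Monthly rate r = 19.1%/12 = 1.59167% = 0.0159167.
While 3.5% of the post-interest balance exceeds £30.00, each month B ← (B·(1+r))·(1 − 0.035), i.e. B shrinks by the factor (1+r)·0.965 = 0.98036.
This holds for months 1–60. Entering month 61 the balance is £839.64; 3.5% of the post-interest balance is now below £30.00, so the flat £30.00 minimum applies from here.
From month 61 a fixed £30.00 at rate r clears £839.64 in 38 more payments. Total: 60 + 38 = 98 months.

98 months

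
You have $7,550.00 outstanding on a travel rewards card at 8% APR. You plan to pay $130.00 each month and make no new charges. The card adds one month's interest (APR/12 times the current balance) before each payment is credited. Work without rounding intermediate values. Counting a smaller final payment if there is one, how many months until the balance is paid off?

74 payments

Monthly rate r = 8%/12 = 0.666667% = 0.00666667.
Recurrence: B ← B·(1+r) − $130.00.
Month 1: interest $50.33; balance after payment $7,470.33.
Month 2: interest $49.80; balance after payment $7,390.14.
Closed form: n = −ln(1 − rB₀/P)/ln(1+r) = −ln(0.61282)/ln(1.00667) ≈ 73.697, so the balance reaches zero during payment 74.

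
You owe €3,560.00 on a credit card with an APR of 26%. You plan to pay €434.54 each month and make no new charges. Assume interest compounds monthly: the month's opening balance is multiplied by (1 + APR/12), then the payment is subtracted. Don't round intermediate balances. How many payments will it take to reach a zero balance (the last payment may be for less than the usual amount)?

Monthly rate r = 26%/12 = 2.16667% = 0.0216667.
Recurrence: B ← B·(1+r) − €434.54.
Month 1: interest €77.13; balance after payment €3,202.59.
Month 2: interest €69.39; balance after payment €2,837.44.
Closed form: n = −ln(1 − rB₀/P)/ln(1+r) = −ln(0.82249)/ln(1.02167) ≈ 9.116, so the balance reaches zero during payment 10.

10 payments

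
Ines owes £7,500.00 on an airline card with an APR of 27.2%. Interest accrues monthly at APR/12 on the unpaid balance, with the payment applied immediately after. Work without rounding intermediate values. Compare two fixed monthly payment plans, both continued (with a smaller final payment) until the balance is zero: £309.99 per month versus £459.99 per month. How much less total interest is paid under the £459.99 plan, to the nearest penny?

£1,526.02

Monthly rate r = 27.2%/12 = 2.26667% = 0.0226667.
At £309.99/mo: n = ⌈−ln(1 − rB₀/P)/ln(1+r)⌉ = 36 payments (last £145.99); total interest = total paid − £7,500.00 = £3,495.64.
At £459.99/mo: 21 payments (last £269.82); total interest £1,969.62.
Interest saved = £3,495.64 − £1,969.62 = £1,526.02.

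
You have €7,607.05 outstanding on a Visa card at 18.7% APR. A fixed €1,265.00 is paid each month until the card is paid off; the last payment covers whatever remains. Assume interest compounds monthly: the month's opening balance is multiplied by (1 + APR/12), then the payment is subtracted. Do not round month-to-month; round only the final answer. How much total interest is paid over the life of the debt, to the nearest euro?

€445

Monthly rate r = 18.7%/12 = 1.55833% = 0.0155833.
Payoff takes n = ⌈−ln(1 − rB₀/P)/ln(1+r)⌉ = ⌈6.363⌉ = 7 payments; the last is €461.78.
Total paid = 6·€1,265.00 + €461.78 = €8,051.78.
Total interest = total paid − principal = €8,051.78 − €7,607.05 = €444.73.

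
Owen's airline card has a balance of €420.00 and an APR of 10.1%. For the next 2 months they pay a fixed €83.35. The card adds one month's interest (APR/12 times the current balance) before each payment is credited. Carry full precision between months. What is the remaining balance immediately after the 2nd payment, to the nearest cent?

€259.70

Monthly rate r = 10.1%/12 = 0.841667% = 0.00841667.
Each month: B ← B·(1+r) − €83.35.
Month 1: interest €3.53; balance after payment €340.19.
Month 2: interest €2.86; balance after payment €259.70.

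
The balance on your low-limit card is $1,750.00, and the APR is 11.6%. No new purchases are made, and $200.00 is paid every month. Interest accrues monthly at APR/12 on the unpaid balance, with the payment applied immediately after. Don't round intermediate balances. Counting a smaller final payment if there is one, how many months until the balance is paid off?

10 months

Monthly rate r = 11.6%/12 = 0.966667% = 0.00966667.
Recurrence: B ← B·(1+r) − $200.00.
Month 1: interest $16.92; balance after payment $1,566.92.
Month 2: interest $15.15; balance after payment $1,382.06.
Closed form: n = −ln(1 − rB₀/P)/ln(1+r) = −ln(0.91542)/ln(1.00967) ≈ 9.186, so the balance reaches zero during payment 10.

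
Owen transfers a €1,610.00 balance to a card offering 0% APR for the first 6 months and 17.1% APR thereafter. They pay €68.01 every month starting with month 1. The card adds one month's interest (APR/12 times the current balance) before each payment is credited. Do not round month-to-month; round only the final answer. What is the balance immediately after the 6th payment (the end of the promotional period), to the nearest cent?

Promo months 1–6 at r₀ = 0%/12 = 0; months 7+ at r₁ = 17.1%/12 = 0.01425.
After month 6 (no interest yet): B = €1,610.00 − 6·€68.01 = €1,201.94.

€1,201.94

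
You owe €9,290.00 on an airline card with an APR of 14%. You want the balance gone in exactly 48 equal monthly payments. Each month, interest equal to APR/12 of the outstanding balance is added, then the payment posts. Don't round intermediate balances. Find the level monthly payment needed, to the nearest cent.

Monthly rate r = 14%/12 = 1.16667% = 0.0116667.
Level-payment amortization: P = B₀·r / (1 − (1+r)^(−n)) = 9290.00·0.0116667 / (1 − 1.01167^(−48)).
Denominator 1 − (1+r)^(−48) = 0.42693637.
P = 108.383 / 0.42693637 ≈ 253.86.

€253.86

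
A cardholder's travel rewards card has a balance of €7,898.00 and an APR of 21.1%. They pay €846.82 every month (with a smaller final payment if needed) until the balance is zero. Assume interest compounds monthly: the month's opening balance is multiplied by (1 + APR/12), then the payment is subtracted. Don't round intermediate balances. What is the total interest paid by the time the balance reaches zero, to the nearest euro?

Monthly rate r = 21.1%/12 = 1.75833% = 0.0175833.
Payoff takes n = ⌈−ln(1 − rB₀/P)/ln(1+r)⌉ = ⌈10.276⌉ = 11 payments; the last is €235.34.
Total paid = 10·€846.82 + €235.34 = €8,703.54.
Total interest = total paid − principal = €8,703.54 − €7,898.00 = €805.54.

€806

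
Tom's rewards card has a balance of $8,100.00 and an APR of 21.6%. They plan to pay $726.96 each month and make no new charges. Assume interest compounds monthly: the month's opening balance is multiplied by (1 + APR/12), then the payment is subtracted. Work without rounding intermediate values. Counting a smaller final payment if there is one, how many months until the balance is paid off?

Monthly rate r = 21.6%/12 = 1.8% = 0.018.
Recurrence: B ← B·(1+r) − $726.96.
Month 1: interest $145.80; balance after payment $7,518.84.
Month 2: interest $135.34; balance after payment $6,927.22.
Closed form: n = −ln(1 − rB₀/P)/ln(1+r) = −ln(0.79944)/ln(1.018) ≈ 12.547, so the balance reaches zero during payment 13.

13 payments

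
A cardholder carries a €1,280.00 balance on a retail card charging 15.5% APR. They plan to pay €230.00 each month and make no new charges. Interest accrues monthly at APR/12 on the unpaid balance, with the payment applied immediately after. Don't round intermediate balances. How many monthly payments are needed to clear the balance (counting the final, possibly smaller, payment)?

6 payments

Monthly rate r = 15.5%/12 = 1.29167% = 0.0129167.
Recurrence: B ← B·(1+r) − €230.00.
Month 1: interest €16.53; balance after payment €1,066.53.
Month 2: interest €13.78; balance after payment €850.31.
Month 3: interest €10.98; balance after payment €631.29.
Month 4: interest €8.15; balance after payment €409.45.
Month 5: interest €5.29; balance after payment €184.74.
Month 6: interest €2.39; balance after payment €0.00.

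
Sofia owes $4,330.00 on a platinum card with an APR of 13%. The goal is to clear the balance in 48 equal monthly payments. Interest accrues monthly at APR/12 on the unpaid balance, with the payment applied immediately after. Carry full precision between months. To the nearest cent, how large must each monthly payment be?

Monthly rate r = 13%/12 = 1.08333% = 0.0108333.
Level-payment amortization: P = B₀·r / (1 − (1+r)^(−n)) = 4330.00·0.0108333 / (1 − 1.01083^(−48)).
Denominator 1 − (1+r)^(−48) = 0.403814556.
P = 46.9083 / 0.403814556 ≈ 116.16.

$116.16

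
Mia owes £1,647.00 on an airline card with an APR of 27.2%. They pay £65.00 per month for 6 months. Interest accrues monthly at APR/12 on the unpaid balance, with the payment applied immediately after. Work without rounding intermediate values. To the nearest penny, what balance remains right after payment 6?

£1,471.30

Monthly rate r = 27.2%/12 = 2.26667% = 0.0226667.
Each month: B ← B·(1+r) − £65.00.
Month 1: interest £37.33; balance after payment £1,619.33.
Month 2: interest £36.70; balance after payment £1,591.04.
Month 3: interest £36.06; balance after payment £1,562.10.
Month 4: interest £35.41; balance after payment £1,532.51.
Month 5: interest £34.74; balance after payment £1,502.24.
Month 6: interest £34.05; balance after payment £1,471.30.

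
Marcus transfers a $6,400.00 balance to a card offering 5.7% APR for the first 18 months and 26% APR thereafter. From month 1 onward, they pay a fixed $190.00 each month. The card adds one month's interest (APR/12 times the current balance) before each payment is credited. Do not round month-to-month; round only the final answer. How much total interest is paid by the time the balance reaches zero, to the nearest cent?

Promo months 1–18 at r₀ = 5.7%/12 = 0.00475; months 19+ at r₁ = 26%/12 = 0.0216667.
After month 18: iterate B ← B·(1+r₀) − $190.00 for 18 months → $3,408.22.
Then at r₁ with $190.00/mo: n₂ = −ln(1 − r₁·B/P)/ln(1+r₁) ≈ 22.96 → 23 more payments.
Total paid = 40·$190.00 + $181.97 = $7,781.97; interest = $7,781.97 − $6,400.00 = $1,381.97.

$1,381.97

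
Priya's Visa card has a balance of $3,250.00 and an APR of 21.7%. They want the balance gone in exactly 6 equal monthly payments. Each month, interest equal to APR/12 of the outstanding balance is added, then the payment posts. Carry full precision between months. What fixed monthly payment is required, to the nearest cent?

Monthly rate r = 21.7%/12 = 1.80833% = 0.0180833.
Level-payment amortization: P = B₀·r / (1 − (1+r)^(−n)) = 3250.00·0.0180833 / (1 − 1.01808^(−6)).
Denominator 1 − (1+r)^(−6) = 0.101951001.
P = 58.7708 / 0.101951001 ≈ 576.46.

$576.46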